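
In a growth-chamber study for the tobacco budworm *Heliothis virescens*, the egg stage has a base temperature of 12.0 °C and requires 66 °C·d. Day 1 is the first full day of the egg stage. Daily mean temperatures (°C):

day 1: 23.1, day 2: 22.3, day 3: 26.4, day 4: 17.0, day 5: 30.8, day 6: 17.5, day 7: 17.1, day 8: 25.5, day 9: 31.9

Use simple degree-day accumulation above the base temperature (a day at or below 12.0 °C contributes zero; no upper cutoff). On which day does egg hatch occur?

Daily DD above 12.0 °C: 11.1, 10.3, 14.4, 5.0, 18.8, 5.5, 5.1, 13.5, 19.9.
Cumulative: 11.1, 21.4, 35.8, 40.8, 59.6, 65.1, 70.2, 83.7, 103.6.
The total first reaches 66 DD on day 7.

day 7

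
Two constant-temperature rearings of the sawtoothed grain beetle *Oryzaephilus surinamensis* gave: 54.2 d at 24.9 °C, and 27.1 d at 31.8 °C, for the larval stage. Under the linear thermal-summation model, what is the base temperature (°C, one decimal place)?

Linear rate model ⇒ the product D·(T − T_b) is constant across temperatures.
54.2·(24.9 − T_b) = 27.1·(31.8 − T_b)
T_b = (54.2·24.9 − 27.1·31.8) / (54.2 − 27.1) = 487.80 / 27.1 = 18.000 °C ≈ 18.0 °C.

18.0 °C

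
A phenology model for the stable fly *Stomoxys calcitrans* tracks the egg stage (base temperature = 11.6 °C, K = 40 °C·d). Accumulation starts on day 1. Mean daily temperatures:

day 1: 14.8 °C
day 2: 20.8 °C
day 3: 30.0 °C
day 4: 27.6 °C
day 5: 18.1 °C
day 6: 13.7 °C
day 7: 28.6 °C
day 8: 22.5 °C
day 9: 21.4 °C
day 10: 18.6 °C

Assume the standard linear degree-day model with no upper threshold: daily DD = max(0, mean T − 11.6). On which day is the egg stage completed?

Daily DD above 11.6 °C: 3.2, 9.2, 18.4, 16.0, 6.5, 2.1, 17.0, 10.9, 9.8, 7.0.
Cumulative: 3.2, 12.4, 30.8, 46.8, 53.3, 55.4, 72.4, 83.3, 93.1, 100.1.
The total first reaches 40 DD on day 4.

day 4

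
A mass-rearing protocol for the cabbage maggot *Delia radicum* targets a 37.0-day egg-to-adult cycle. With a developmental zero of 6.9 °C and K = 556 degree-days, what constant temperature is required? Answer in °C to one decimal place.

21.9 °C

Required daily accumulation = 556 / 37.0 = 15.027 DD/day.
T = T_base + 15.027 = 6.9 + 15.027 = 21.927 ≈ 21.9 °C.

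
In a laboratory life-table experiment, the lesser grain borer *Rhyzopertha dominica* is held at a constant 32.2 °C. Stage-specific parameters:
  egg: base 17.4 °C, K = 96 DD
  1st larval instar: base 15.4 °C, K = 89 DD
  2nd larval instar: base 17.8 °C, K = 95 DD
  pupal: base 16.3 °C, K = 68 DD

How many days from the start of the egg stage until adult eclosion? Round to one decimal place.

22.7 days

egg: 96 / (32.2 − 17.4) = 96 / 14.8 = 6.486 d.
1st larval instar: 89 / (32.2 − 15.4) = 89 / 16.8 = 5.298 d.
2nd larval instar: 95 / (32.2 − 17.8) = 95 / 14.4 = 6.597 d.
pupal: 68 / (32.2 − 16.3) = 68 / 15.9 = 4.277 d.
Sum = 22.658 ≈ 22.7 days.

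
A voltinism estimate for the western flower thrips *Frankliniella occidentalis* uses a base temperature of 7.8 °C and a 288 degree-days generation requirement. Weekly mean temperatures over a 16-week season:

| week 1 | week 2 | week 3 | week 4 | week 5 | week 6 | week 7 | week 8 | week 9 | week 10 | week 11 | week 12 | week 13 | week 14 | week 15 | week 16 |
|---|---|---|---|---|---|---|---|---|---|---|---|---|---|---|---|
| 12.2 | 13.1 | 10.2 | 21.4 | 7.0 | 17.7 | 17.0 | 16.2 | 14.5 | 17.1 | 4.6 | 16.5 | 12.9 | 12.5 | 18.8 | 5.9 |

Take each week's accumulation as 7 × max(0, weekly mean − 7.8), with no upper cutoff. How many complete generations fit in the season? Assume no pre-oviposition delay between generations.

2 generations

Weekly DD (7 × max(0, T̄ − 7.8)): 30.8, 37.1, 16.8, 95.2, 0.0, 69.3, 64.4, 58.8, 46.9, 65.1, 0.0, 60.9, 35.7, 32.9, 77.0, 0.0.
Season total = 690.9 DD.
Complete generations = ⌊690.9 / 288⌋ = 2.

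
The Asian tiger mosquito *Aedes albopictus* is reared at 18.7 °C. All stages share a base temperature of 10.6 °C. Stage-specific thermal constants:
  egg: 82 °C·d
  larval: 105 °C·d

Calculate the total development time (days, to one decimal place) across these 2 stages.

23.1 days

Daily accumulation at 18.7 °C = 18.7 − 10.6 = 8.1 DD/day.
Total K = 82 + 105 = 187 DD.
Total duration = 187 / 8.1 = 23.086 ≈ 23.1 days.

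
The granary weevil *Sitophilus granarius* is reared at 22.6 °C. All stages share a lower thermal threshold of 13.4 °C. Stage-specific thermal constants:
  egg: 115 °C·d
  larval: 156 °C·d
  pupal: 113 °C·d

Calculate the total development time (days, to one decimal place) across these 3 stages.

Daily accumulation at 22.6 °C = 22.6 − 13.4 = 9.2 DD/day.
Total K = 115 + 156 + 113 = 384 DD.
Total duration = 384 / 9.2 = 41.739 ≈ 41.7 days.

41.7 days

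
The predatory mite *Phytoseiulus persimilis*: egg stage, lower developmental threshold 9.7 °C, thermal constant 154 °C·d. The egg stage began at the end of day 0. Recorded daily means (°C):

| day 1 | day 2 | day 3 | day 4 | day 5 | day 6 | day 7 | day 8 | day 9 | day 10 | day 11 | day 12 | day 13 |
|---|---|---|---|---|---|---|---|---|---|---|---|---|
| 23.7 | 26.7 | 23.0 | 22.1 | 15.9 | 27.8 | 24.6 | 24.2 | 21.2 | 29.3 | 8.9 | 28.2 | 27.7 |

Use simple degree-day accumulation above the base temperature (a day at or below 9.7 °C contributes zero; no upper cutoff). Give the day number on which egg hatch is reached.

Daily DD above 9.7 °C: 14.0, 17.0, 13.3, 12.4, 6.2, 18.1, 14.9, 14.5, 11.5, 19.6, 0.0, 18.5, 18.0.
Cumulative: 14.0, 31.0, 44.3, 56.7, 62.9, 81.0, 95.9, 110.4, 121.9, 141.5, 141.5, 160.0, 178.0.
The total first reaches 154 DD on day 12.

day 12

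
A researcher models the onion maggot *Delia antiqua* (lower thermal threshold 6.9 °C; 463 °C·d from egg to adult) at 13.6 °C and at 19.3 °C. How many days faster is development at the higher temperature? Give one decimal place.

At 13.6 °C: 463 / (13.6 − 6.9) = 463 / 6.7 = 69.104 d.
At 19.3 °C: 463 / (19.3 − 6.9) = 463 / 12.4 = 37.339 d.
Difference = |69.104 − 37.339| = 31.766 ≈ 31.8 days.

31.8 days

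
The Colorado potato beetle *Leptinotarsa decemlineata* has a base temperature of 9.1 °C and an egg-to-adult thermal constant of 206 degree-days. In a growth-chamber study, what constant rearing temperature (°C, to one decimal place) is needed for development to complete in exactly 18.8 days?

20.1 °C

Required daily accumulation = 206 / 18.8 = 10.957 DD/day.
T = T_base + 10.957 = 9.1 + 10.957 = 20.057 ≈ 20.1 °C.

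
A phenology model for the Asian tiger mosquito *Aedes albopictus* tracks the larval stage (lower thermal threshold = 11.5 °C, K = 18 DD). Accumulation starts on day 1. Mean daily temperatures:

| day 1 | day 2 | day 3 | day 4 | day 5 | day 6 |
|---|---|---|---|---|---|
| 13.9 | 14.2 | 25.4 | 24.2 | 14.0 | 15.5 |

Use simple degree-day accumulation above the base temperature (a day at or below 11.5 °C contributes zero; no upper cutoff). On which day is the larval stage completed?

day 3

Daily DD above 11.5 °C: 2.4, 2.7, 13.9, 12.7, 2.5, 4.0.
Cumulative: 2.4, 5.1, 19.0, 31.7, 34.2, 38.2.
The total first reaches 18 DD on day 3.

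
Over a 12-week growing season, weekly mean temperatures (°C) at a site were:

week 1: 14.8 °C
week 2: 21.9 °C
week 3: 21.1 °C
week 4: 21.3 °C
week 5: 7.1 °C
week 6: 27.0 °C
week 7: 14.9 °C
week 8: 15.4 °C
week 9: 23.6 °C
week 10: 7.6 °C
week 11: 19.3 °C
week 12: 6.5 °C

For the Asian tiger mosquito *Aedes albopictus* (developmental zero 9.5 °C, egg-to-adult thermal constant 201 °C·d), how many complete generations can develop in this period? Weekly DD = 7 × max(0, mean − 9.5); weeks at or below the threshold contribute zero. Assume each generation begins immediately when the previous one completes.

3 generations

Weekly DD (7 × max(0, T̄ − 9.5)): 37.1, 86.8, 81.2, 82.6, 0.0, 122.5, 37.8, 41.3, 98.7, 0.0, 68.6, 0.0.
Season total = 656.6 DD.
Complete generations = ⌊656.6 / 201⌋ = 3.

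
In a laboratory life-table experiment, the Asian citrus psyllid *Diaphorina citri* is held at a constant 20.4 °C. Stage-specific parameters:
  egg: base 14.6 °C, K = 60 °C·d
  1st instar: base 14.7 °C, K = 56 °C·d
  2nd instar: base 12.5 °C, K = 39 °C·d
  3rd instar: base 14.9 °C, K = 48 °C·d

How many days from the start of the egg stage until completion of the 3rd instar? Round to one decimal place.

egg: 60 / (20.4 − 14.6) = 60 / 5.8 = 10.345 d.
1st instar: 56 / (20.4 − 14.7) = 56 / 5.7 = 9.825 d.
2nd instar: 39 / (20.4 − 12.5) = 39 / 7.9 = 4.937 d.
3rd instar: 48 / (20.4 − 14.9) = 48 / 5.5 = 8.727 d.
Sum = 33.833 ≈ 33.8 days.

33.8 days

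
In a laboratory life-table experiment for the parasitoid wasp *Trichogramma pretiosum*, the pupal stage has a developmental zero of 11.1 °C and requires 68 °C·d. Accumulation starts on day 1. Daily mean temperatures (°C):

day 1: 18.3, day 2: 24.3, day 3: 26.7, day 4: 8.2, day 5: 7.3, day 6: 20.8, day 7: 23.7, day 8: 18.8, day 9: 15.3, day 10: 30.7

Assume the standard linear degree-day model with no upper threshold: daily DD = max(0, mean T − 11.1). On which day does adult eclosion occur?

Daily DD above 11.1 °C: 7.2, 13.2, 15.6, 0.0, 0.0, 9.7, 12.6, 7.7, 4.2, 19.6.
Cumulative: 7.2, 20.4, 36.0, 36.0, 36.0, 45.7, 58.3, 66.0, 70.2, 89.8.
The total first reaches 68 DD on day 9.

day 9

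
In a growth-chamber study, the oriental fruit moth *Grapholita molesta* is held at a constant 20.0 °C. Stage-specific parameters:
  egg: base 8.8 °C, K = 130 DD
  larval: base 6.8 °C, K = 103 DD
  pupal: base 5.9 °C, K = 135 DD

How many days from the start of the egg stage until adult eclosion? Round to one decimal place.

29.0 days

egg: 130 / (20.0 − 8.8) = 130 / 11.2 = 11.607 d.
larval: 103 / (20.0 − 6.8) = 103 / 13.2 = 7.803 d.
pupal: 135 / (20.0 − 5.9) = 135 / 14.1 = 9.574 d.
Sum = 28.985 ≈ 29.0 days.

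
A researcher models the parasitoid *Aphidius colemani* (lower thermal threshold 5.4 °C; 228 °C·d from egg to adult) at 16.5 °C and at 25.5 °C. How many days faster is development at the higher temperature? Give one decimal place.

9.2 days

At 16.5 °C: 228 / (16.5 − 5.4) = 228 / 11.1 = 20.541 d.
At 25.5 °C: 228 / (25.5 − 5.4) = 228 / 20.1 = 11.343 d.
Difference = |20.541 − 11.343| = 9.197 ≈ 9.2 days.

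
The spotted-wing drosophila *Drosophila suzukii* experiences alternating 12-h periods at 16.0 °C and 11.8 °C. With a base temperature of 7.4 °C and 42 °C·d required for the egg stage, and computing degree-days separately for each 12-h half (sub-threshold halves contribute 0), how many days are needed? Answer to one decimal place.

6.5 days

Day half: max(0, 16.0 − 7.4) × 0.5 = 8.6 × 0.5 = 4.30 DD.
Night half: max(0, 11.8 − 7.4) × 0.5 = 4.4 × 0.5 = 2.20 DD.
Per 24 h: 6.50 DD/day.
Duration = 42 / 6.50 = 6.462 ≈ 6.5 days.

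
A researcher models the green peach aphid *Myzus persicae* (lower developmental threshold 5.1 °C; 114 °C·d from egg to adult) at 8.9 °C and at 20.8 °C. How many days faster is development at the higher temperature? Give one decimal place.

22.7 days

At 8.9 °C: 114 / (8.9 − 5.1) = 114 / 3.8 = 30.000 d.
At 20.8 °C: 114 / (20.8 − 5.1) = 114 / 15.7 = 7.261 d.
Difference = |30.000 − 7.261| = 22.739 ≈ 22.7 days.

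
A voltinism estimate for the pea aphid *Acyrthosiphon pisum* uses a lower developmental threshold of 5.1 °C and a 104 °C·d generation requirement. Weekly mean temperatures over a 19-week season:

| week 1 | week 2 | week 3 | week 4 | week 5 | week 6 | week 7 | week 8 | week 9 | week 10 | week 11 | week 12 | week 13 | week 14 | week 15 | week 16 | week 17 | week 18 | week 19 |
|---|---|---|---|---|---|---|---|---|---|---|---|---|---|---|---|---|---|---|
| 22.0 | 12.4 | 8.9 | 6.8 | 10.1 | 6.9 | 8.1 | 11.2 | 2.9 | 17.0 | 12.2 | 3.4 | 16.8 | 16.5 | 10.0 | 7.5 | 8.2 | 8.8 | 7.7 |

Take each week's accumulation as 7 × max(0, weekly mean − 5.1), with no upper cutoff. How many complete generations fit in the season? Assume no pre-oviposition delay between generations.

Weekly DD (7 × max(0, T̄ − 5.1)): 118.3, 51.1, 26.6, 11.9, 35.0, 12.6, 21.0, 42.7, 0.0, 83.3, 49.7, 0.0, 81.9, 79.8, 34.3, 16.8, 21.7, 25.9, 18.2.
Season total = 730.8 DD.
Complete generations = ⌊730.8 / 104⌋ = 7.

7 generations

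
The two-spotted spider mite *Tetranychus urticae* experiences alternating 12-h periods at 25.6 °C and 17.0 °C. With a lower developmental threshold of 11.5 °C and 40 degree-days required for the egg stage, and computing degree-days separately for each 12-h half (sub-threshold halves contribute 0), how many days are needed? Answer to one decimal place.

Day half: max(0, 25.6 − 11.5) × 0.5 = 14.1 × 0.5 = 7.05 DD.
Night half: max(0, 17.0 − 11.5) × 0.5 = 5.5 × 0.5 = 2.75 DD.
Per 24 h: 9.80 DD/day.
Duration = 40 / 9.80 = 4.082 ≈ 4.1 days.

4.1 days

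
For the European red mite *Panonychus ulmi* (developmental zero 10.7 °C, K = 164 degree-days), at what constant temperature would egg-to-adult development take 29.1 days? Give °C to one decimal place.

16.3 °C

Required daily accumulation = 164 / 29.1 = 5.636 DD/day.
T = T_base + 5.636 = 10.7 + 5.636 = 16.336 ≈ 16.3 °C.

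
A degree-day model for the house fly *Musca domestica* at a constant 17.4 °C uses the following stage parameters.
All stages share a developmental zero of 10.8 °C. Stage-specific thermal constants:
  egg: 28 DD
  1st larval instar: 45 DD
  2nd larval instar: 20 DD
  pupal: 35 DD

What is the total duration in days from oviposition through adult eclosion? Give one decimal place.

19.4 days

Daily accumulation at 17.4 °C = 17.4 − 10.8 = 6.6 DD/day.
Total K = 28 + 45 + 20 + 35 = 128 DD.
Total duration = 128 / 6.6 = 19.394 ≈ 19.4 days.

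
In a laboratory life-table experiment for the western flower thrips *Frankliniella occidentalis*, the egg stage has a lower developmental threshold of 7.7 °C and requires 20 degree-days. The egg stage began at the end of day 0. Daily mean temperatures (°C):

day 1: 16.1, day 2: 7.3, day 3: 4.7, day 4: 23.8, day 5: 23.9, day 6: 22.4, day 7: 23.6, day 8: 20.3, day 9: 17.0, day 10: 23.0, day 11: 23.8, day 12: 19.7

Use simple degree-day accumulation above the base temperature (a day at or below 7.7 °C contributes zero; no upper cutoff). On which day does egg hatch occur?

Daily DD above 7.7 °C: 8.4, 0.0, 0.0, 16.1, 16.2, 14.7, 15.9, 12.6, 9.3, 15.3, 16.1, 12.0.
Cumulative: 8.4, 8.4, 8.4, 24.5, 40.7, 55.4, 71.3, 83.9, 93.2, 108.5, 124.6, 136.6.
The total first reaches 20 DD on day 4.

day 4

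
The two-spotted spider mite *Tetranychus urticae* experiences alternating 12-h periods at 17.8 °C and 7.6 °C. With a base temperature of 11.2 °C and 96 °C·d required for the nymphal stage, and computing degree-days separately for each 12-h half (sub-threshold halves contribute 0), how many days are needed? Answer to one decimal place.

Day half: max(0, 17.8 − 11.2) × 0.5 = 6.6 × 0.5 = 3.30 DD.
Night half: max(0, 7.6 − 11.2) × 0.5 = 0.0 × 0.5 = 0.00 DD.
Per 24 h: 3.30 DD/day.
Duration = 96 / 3.30 = 29.091 ≈ 29.1 days.

29.1 days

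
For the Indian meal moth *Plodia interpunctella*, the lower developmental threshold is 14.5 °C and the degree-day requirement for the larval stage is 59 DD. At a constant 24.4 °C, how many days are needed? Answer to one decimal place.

6.0 days

Daily accumulation = 24.4 − 14.5 = 9.9 DD/day.
Duration = 59 / 9.9 = 5.960 ≈ 6.0 days.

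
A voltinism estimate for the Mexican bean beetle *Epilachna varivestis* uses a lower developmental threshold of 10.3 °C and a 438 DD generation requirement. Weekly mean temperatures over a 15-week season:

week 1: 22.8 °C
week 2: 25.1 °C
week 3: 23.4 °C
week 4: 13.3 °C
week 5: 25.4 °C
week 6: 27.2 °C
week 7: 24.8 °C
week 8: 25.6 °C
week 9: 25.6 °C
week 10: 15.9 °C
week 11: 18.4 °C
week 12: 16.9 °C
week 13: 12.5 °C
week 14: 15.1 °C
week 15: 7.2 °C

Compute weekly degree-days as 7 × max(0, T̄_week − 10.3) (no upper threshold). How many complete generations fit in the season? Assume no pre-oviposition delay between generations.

2 generations

Weekly DD (7 × max(0, T̄ − 10.3)): 87.5, 103.6, 91.7, 21.0, 105.7, 118.3, 101.5, 107.1, 107.1, 39.2, 56.7, 46.2, 15.4, 33.6, 0.0.
Season total = 1034.6 DD.
Complete generations = ⌊1034.6 / 438⌋ = 2.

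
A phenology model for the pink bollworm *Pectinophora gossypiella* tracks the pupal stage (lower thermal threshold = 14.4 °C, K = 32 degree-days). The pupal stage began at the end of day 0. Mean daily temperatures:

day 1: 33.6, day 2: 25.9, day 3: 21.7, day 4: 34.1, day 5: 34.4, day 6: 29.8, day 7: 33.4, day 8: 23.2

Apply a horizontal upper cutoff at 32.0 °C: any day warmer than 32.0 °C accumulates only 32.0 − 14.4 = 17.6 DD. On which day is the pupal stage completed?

day 3

Daily DD above 14.4 °C (capped at 17.6): 17.6, 11.5, 7.3, 17.6, 17.6, 15.4, 17.6, 8.8.
Cumulative: 17.6, 29.1, 36.4, 54.0, 71.6, 87.0, 104.6, 113.4.
The total first reaches 32 DD on day 3.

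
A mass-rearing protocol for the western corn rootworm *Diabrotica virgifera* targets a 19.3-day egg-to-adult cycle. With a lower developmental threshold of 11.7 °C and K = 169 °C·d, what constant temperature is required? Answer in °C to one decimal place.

Required daily accumulation = 169 / 19.3 = 8.756 DD/day.
T = T_base + 8.756 = 11.7 + 8.756 = 20.456 ≈ 20.5 °C.

20.5 °C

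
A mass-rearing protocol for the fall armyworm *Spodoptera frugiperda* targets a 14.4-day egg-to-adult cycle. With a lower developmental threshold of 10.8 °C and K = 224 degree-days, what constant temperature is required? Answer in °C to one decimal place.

Required daily accumulation = 224 / 14.4 = 15.556 DD/day.
T = T_base + 15.556 = 10.8 + 15.556 = 26.356 ≈ 26.4 °C.

26.4 °C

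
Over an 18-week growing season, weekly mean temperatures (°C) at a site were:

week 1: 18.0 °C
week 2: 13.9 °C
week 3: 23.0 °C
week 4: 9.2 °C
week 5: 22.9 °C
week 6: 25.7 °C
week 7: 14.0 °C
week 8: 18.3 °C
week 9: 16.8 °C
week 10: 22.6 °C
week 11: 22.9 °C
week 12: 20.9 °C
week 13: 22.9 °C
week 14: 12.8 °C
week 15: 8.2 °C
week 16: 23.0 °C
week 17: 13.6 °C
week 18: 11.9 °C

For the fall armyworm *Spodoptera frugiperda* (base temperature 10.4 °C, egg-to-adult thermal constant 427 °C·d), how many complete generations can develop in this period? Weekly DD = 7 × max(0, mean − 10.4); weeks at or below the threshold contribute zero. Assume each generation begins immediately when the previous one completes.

Weekly DD (7 × max(0, T̄ − 10.4)): 53.2, 24.5, 88.2, 0.0, 87.5, 107.1, 25.2, 55.3, 44.8, 85.4, 87.5, 73.5, 87.5, 16.8, 0.0, 88.2, 22.4, 10.5.
Season total = 957.6 DD.
Complete generations = ⌊957.6 / 427⌋ = 2.

2 generations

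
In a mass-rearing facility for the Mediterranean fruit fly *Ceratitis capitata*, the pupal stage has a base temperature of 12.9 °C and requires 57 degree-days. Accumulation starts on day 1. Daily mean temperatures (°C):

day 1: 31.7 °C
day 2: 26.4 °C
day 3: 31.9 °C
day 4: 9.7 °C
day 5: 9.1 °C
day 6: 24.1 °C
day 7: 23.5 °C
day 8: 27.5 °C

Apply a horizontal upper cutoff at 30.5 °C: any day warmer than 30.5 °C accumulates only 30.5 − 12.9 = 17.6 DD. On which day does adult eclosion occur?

Daily DD above 12.9 °C (capped at 17.6): 17.6, 13.5, 17.6, 0.0, 0.0, 11.2, 10.6, 14.6.
Cumulative: 17.6, 31.1, 48.7, 48.7, 48.7, 59.9, 70.5, 85.1.
The total first reaches 57 DD on day 6.

day 6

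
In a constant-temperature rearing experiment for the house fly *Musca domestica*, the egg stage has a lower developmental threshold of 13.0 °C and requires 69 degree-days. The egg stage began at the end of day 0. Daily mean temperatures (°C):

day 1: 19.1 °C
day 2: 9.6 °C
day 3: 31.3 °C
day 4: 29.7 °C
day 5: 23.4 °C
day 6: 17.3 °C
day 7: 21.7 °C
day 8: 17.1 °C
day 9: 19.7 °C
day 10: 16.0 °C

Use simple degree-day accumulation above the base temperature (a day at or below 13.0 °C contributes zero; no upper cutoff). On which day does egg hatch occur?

Daily DD above 13.0 °C: 6.1, 0.0, 18.3, 16.7, 10.4, 4.3, 8.7, 4.1, 6.7, 3.0.
Cumulative: 6.1, 6.1, 24.4, 41.1, 51.5, 55.8, 64.5, 68.6, 75.3, 78.3.
The total first reaches 69 DD on day 9.

day 9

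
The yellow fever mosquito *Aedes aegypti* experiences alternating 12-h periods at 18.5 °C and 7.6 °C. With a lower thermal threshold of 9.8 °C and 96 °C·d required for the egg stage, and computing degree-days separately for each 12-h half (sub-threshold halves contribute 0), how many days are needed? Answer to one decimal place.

22.1 days

Day half: max(0, 18.5 − 9.8) × 0.5 = 8.7 × 0.5 = 4.35 DD.
Night half: max(0, 7.6 − 9.8) × 0.5 = 0.0 × 0.5 = 0.00 DD.
Per 24 h: 4.35 DD/day.
Duration = 96 / 4.35 = 22.069 ≈ 22.1 days.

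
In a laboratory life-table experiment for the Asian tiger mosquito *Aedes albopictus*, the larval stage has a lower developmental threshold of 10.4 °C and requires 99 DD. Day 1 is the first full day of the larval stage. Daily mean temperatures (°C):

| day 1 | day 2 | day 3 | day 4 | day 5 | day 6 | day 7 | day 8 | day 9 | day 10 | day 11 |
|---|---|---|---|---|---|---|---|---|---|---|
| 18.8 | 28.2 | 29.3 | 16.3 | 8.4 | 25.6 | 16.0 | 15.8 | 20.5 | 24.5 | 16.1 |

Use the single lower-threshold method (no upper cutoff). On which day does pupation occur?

day 10

Daily DD above 10.4 °C: 8.4, 17.8, 18.9, 5.9, 0.0, 15.2, 5.6, 5.4, 10.1, 14.1, 5.7.
Cumulative: 8.4, 26.2, 45.1, 51.0, 51.0, 66.2, 71.8, 77.2, 87.3, 101.4, 107.1.
The total first reaches 99 DD on day 10.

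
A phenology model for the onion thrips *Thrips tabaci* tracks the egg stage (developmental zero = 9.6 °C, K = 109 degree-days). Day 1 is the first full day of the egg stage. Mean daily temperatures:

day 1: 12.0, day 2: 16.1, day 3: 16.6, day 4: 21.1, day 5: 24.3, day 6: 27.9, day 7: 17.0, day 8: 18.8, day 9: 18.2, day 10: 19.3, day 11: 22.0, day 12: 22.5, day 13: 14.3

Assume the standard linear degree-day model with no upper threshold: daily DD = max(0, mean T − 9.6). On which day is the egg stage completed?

Daily DD above 9.6 °C: 2.4, 6.5, 7.0, 11.5, 14.7, 18.3, 7.4, 9.2, 8.6, 9.7, 12.4, 12.9, 4.7.
Cumulative: 2.4, 8.9, 15.9, 27.4, 42.1, 60.4, 67.8, 77.0, 85.6, 95.3, 107.7, 120.6, 125.3.
The total first reaches 109 DD on day 12.

day 12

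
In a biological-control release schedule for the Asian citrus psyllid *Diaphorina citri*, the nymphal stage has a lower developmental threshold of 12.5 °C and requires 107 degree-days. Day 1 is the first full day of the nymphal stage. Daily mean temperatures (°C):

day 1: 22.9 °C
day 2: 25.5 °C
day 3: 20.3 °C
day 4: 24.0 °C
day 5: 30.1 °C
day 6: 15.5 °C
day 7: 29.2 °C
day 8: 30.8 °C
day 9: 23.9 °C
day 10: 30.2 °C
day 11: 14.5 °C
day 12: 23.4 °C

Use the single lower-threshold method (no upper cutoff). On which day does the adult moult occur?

day 9

Daily DD above 12.5 °C: 10.4, 13.0, 7.8, 11.5, 17.6, 3.0, 16.7, 18.3, 11.4, 17.7, 2.0, 10.9.
Cumulative: 10.4, 23.4, 31.2, 42.7, 60.3, 63.3, 80.0, 98.3, 109.7, 127.4, 129.4, 140.3.
The total first reaches 107 DD on day 9.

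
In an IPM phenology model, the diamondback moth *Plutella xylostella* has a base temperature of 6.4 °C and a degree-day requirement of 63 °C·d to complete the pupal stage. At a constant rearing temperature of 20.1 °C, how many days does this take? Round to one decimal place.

Daily accumulation = 20.1 − 6.4 = 13.7 DD/day.
Duration = 63 / 13.7 = 4.599 ≈ 4.6 days.

4.6 days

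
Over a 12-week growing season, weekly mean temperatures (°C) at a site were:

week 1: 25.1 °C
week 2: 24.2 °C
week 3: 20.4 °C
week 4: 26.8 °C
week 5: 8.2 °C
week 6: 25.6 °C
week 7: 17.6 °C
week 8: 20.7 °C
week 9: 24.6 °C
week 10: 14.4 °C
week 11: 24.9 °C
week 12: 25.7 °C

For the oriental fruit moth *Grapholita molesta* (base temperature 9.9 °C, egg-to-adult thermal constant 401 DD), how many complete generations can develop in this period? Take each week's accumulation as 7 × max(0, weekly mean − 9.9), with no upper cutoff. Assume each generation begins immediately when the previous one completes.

2 generations

Weekly DD (7 × max(0, T̄ − 9.9)): 106.4, 100.1, 73.5, 118.3, 0.0, 109.9, 53.9, 75.6, 102.9, 31.5, 105.0, 110.6.
Season total = 987.7 DD.
Complete generations = ⌊987.7 / 401⌋ = 2.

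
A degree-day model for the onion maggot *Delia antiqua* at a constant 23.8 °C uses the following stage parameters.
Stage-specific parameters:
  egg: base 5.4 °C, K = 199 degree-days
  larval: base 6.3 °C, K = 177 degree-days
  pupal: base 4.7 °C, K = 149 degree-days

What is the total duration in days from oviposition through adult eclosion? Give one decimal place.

egg: 199 / (23.8 − 5.4) = 199 / 18.4 = 10.815 d.
larval: 177 / (23.8 − 6.3) = 177 / 17.5 = 10.114 d.
pupal: 149 / (23.8 − 4.7) = 149 / 19.1 = 7.801 d.
Sum = 28.731 ≈ 28.7 days.

28.7 days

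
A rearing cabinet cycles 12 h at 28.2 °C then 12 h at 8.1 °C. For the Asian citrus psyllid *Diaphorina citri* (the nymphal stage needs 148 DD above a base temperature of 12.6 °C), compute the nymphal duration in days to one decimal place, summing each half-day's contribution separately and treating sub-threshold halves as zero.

Day half: max(0, 28.2 − 12.6) × 0.5 = 15.6 × 0.5 = 7.80 DD.
Night half: max(0, 8.1 − 12.6) × 0.5 = 0.0 × 0.5 = 0.00 DD.
Per 24 h: 7.80 DD/day.
Duration = 148 / 7.80 = 18.974 ≈ 19.0 days.

19.0 days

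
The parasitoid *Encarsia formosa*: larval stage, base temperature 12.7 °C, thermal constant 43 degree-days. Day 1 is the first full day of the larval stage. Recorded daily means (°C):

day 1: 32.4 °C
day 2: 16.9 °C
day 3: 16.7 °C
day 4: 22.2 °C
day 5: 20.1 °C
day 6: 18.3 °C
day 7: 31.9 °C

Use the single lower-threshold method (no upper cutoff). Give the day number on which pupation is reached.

day 5

Daily DD above 12.7 °C: 19.7, 4.2, 4.0, 9.5, 7.4, 5.6, 19.2.
Cumulative: 19.7, 23.9, 27.9, 37.4, 44.8, 50.4, 69.6.
The total first reaches 43 DD on day 5.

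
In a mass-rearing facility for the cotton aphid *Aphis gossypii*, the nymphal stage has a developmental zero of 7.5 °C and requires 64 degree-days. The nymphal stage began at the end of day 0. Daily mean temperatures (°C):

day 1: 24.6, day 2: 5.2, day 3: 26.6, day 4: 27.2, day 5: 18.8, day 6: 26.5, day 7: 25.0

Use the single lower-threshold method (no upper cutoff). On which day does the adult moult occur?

Daily DD above 7.5 °C: 17.1, 0.0, 19.1, 19.7, 11.3, 19.0, 17.5.
Cumulative: 17.1, 17.1, 36.2, 55.9, 67.2, 86.2, 103.7.
The total first reaches 64 DD on day 5.

day 5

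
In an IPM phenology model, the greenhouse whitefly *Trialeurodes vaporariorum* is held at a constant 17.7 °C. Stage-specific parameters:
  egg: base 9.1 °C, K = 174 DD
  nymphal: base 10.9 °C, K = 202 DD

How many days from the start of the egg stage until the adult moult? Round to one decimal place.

egg: 174 / (17.7 − 9.1) = 174 / 8.6 = 20.233 d.
nymphal: 202 / (17.7 − 10.9) = 202 / 6.8 = 29.706 d.
Sum = 49.938 ≈ 49.9 days.

49.9 days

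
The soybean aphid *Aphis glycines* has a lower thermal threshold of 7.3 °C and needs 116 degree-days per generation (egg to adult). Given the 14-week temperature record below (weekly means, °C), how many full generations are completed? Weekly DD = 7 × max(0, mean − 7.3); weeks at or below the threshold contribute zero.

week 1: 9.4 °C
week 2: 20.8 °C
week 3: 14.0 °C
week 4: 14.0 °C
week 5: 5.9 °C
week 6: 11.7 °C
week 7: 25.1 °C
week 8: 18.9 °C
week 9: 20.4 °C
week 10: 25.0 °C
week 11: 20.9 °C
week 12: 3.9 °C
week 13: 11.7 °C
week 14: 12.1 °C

Weekly DD (7 × max(0, T̄ − 7.3)): 14.7, 94.5, 46.9, 46.9, 0.0, 30.8, 124.6, 81.2, 91.7, 123.9, 95.2, 0.0, 30.8, 33.6.
Season total = 814.8 DD.
Complete generations = ⌊814.8 / 116⌋ = 7.

7 generations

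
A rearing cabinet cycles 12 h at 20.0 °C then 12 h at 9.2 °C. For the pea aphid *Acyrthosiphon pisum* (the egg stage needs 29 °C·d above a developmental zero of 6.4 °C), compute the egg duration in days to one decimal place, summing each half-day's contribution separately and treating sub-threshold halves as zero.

3.5 days

Day half: max(0, 20.0 − 6.4) × 0.5 = 13.6 × 0.5 = 6.80 DD.
Night half: max(0, 9.2 − 6.4) × 0.5 = 2.8 × 0.5 = 1.40 DD.
Per 24 h: 8.20 DD/day.
Duration = 29 / 8.20 = 3.537 ≈ 3.5 days.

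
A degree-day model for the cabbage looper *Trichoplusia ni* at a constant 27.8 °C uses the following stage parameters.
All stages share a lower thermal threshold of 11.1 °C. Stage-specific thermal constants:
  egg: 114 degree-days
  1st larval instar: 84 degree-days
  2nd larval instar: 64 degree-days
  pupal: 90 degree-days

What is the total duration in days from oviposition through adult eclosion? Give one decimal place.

21.1 days

Daily accumulation at 27.8 °C = 27.8 − 11.1 = 16.7 DD/day.
Total K = 114 + 84 + 64 + 90 = 352 DD.
Total duration = 352 / 16.7 = 21.078 ≈ 21.1 days.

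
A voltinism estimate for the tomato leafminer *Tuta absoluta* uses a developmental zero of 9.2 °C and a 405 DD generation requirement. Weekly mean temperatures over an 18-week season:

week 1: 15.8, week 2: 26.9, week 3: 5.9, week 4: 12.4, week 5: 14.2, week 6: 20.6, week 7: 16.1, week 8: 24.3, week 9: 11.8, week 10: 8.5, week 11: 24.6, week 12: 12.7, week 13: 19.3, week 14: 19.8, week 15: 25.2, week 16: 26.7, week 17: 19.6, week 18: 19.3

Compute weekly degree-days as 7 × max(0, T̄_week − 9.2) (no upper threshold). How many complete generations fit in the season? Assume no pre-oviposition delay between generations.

2 generations

Weekly DD (7 × max(0, T̄ − 9.2)): 46.2, 123.9, 0.0, 22.4, 35.0, 79.8, 48.3, 105.7, 18.2, 0.0, 107.8, 24.5, 70.7, 74.2, 112.0, 122.5, 72.8, 70.7.
Season total = 1134.7 DD.
Complete generations = ⌊1134.7 / 405⌋ = 2.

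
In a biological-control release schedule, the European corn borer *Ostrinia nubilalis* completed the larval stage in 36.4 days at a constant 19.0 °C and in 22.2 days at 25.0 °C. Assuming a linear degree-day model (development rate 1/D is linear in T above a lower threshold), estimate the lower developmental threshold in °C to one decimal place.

9.6 °C

Under the model K = D·(T − T_b), so D₁·(T₁ − T_b) = D₂·(T₂ − T_b).
36.4·(19.0 − T_b) = 22.2·(25.0 − T_b)
T_b = (36.4·19.0 − 22.2·25.0) / (36.4 − 22.2) = 136.60 / 14.2 = 9.620 °C ≈ 9.6 °C.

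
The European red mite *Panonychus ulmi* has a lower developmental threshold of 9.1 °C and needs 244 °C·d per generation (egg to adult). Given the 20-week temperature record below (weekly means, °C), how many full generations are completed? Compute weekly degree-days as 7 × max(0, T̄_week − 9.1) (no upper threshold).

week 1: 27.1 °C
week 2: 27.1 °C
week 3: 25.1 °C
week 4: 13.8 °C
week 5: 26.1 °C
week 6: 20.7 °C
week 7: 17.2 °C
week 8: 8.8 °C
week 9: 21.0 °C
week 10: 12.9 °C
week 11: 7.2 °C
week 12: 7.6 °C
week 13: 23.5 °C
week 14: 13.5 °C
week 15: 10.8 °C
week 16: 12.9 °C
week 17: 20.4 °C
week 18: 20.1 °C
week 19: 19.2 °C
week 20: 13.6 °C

Weekly DD (7 × max(0, T̄ − 9.1)): 126.0, 126.0, 112.0, 32.9, 119.0, 81.2, 56.7, 0.0, 83.3, 26.6, 0.0, 0.0, 100.8, 30.8, 11.9, 26.6, 79.1, 77.0, 70.7, 31.5.
Season total = 1192.1 DD.
Complete generations = ⌊1192.1 / 244⌋ = 4.

4 generations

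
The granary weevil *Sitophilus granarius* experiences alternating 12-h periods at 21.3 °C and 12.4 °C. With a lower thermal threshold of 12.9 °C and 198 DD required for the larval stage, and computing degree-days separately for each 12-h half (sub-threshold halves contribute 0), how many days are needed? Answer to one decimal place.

Day half: max(0, 21.3 − 12.9) × 0.5 = 8.4 × 0.5 = 4.20 DD.
Night half: max(0, 12.4 − 12.9) × 0.5 = 0.0 × 0.5 = 0.00 DD.
Per 24 h: 4.20 DD/day.
Duration = 198 / 4.20 = 47.143 ≈ 47.1 days.

47.1 days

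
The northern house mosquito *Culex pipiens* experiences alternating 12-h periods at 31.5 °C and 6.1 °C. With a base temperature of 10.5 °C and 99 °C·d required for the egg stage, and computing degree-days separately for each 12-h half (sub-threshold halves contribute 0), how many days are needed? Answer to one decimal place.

Day half: max(0, 31.5 − 10.5) × 0.5 = 21.0 × 0.5 = 10.50 DD.
Night half: max(0, 6.1 − 10.5) × 0.5 = 0.0 × 0.5 = 0.00 DD.
Per 24 h: 10.50 DD/day.
Duration = 99 / 10.50 = 9.429 ≈ 9.4 days.

9.4 days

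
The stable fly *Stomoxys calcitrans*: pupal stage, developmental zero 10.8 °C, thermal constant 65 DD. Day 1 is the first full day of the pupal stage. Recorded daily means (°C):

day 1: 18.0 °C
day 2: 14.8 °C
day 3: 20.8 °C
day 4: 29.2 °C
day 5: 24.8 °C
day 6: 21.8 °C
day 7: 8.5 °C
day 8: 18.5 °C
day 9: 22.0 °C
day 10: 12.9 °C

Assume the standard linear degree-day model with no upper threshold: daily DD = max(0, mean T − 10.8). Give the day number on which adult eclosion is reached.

Daily DD above 10.8 °C: 7.2, 4.0, 10.0, 18.4, 14.0, 11.0, 0.0, 7.7, 11.2, 2.1.
Cumulative: 7.2, 11.2, 21.2, 39.6, 53.6, 64.6, 64.6, 72.3, 83.5, 85.6.
The total first reaches 65 DD on day 8.

day 8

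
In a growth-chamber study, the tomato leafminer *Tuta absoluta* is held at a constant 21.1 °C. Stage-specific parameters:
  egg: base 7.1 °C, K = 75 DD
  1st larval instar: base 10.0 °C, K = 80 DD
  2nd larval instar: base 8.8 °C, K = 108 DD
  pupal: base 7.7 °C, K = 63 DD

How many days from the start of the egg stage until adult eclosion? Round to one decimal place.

26.0 days

egg: 75 / (21.1 − 7.1) = 75 / 14.0 = 5.357 d.
1st larval instar: 80 / (21.1 − 10.0) = 80 / 11.1 = 7.207 d.
2nd larval instar: 108 / (21.1 − 8.8) = 108 / 12.3 = 8.780 d.
pupal: 63 / (21.1 − 7.7) = 63 / 13.4 = 4.701 d.
Sum = 26.046 ≈ 26.0 days.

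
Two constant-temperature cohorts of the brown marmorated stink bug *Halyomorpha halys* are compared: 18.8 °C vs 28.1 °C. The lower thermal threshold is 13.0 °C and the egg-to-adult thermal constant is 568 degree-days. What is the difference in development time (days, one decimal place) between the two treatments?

At 18.8 °C: 568 / (18.8 − 13.0) = 568 / 5.8 = 97.931 d.
At 28.1 °C: 568 / (28.1 − 13.0) = 568 / 15.1 = 37.616 d.
Difference = |97.931 − 37.616| = 60.315 ≈ 60.3 days.

60.3 days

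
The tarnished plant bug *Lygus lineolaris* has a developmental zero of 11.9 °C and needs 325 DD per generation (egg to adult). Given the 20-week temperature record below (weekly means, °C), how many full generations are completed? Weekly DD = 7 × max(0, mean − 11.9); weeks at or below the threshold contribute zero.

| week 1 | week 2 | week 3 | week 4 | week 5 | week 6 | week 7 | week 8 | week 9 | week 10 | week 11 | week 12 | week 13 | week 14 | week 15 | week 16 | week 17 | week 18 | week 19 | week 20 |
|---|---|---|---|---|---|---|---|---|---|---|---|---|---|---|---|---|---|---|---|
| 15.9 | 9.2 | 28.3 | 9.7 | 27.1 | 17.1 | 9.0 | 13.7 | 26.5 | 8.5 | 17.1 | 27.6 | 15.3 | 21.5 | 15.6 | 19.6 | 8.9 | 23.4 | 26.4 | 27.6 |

Weekly DD (7 × max(0, T̄ − 11.9)): 28.0, 0.0, 114.8, 0.0, 106.4, 36.4, 0.0, 12.6, 102.2, 0.0, 36.4, 109.9, 23.8, 67.2, 25.9, 53.9, 0.0, 80.5, 101.5, 109.9.
Season total = 1009.4 DD.
Complete generations = ⌊1009.4 / 325⌋ = 3.

3 generations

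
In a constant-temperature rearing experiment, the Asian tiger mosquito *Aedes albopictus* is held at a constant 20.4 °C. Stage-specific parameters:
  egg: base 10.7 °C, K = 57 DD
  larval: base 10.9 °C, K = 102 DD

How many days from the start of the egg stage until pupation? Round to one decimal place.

16.6 days

egg: 57 / (20.4 − 10.7) = 57 / 9.7 = 5.876 d.
larval: 102 / (20.4 − 10.9) = 102 / 9.5 = 10.737 d.
Sum = 16.613 ≈ 16.6 days.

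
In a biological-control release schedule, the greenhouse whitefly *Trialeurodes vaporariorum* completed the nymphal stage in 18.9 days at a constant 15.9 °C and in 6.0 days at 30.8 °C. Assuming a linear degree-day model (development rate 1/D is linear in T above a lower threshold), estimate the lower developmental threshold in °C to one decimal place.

9.0 °C

Linear rate model ⇒ the product D·(T − T_b) is constant across temperatures.
18.9·(15.9 − T_b) = 6.0·(30.8 − T_b)
T_b = (18.9·15.9 − 6.0·30.8) / (18.9 − 6.0) = 115.71 / 12.9 = 8.970 °C ≈ 9.0 °C.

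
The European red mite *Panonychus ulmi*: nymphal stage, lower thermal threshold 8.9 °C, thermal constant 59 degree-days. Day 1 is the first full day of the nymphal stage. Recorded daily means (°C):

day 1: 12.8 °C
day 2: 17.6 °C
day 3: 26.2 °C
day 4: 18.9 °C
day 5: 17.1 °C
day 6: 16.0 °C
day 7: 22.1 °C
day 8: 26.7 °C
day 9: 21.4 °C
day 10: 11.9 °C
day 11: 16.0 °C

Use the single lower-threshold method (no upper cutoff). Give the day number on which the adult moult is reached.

Daily DD above 8.9 °C: 3.9, 8.7, 17.3, 10.0, 8.2, 7.1, 13.2, 17.8, 12.5, 3.0, 7.1.
Cumulative: 3.9, 12.6, 29.9, 39.9, 48.1, 55.2, 68.4, 86.2, 98.7, 101.7, 108.8.
The total first reaches 59 DD on day 7.

day 7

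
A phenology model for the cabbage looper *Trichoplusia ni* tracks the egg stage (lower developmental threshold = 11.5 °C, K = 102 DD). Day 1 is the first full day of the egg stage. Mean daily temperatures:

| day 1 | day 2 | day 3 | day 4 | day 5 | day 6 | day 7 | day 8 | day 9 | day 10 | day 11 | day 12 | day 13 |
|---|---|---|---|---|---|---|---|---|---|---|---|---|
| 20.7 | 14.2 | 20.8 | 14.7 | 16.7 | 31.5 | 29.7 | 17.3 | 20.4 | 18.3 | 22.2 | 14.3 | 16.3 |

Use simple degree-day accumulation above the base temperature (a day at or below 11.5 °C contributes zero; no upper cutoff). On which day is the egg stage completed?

day 12

Daily DD above 11.5 °C: 9.2, 2.7, 9.3, 3.2, 5.2, 20.0, 18.2, 5.8, 8.9, 6.8, 10.7, 2.8, 4.8.
Cumulative: 9.2, 11.9, 21.2, 24.4, 29.6, 49.6, 67.8, 73.6, 82.5, 89.3, 100.0, 102.8, 107.6.
The total first reaches 102 DD on day 12.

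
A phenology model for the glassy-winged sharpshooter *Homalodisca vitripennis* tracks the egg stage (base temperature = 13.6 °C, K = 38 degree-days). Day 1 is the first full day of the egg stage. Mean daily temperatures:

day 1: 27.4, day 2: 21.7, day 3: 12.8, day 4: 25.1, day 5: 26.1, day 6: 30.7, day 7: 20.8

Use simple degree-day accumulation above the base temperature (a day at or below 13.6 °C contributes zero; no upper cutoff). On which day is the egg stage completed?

Daily DD above 13.6 °C: 13.8, 8.1, 0.0, 11.5, 12.5, 17.1, 7.2.
Cumulative: 13.8, 21.9, 21.9, 33.4, 45.9, 63.0, 70.2.
The total first reaches 38 DD on day 5.

day 5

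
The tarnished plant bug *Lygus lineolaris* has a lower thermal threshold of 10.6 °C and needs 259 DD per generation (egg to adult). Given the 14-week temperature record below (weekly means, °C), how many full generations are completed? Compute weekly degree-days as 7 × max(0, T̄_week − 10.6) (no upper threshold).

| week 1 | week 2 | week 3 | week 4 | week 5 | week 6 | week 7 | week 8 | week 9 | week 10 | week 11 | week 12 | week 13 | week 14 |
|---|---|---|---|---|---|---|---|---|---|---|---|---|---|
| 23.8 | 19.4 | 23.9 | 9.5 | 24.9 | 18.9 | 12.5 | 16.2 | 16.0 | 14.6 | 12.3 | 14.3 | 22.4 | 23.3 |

2 generations

Weekly DD (7 × max(0, T̄ − 10.6)): 92.4, 61.6, 93.1, 0.0, 100.1, 58.1, 13.3, 39.2, 37.8, 28.0, 11.9, 25.9, 82.6, 88.9.
Season total = 732.9 DD.
Complete generations = ⌊732.9 / 259⌋ = 2.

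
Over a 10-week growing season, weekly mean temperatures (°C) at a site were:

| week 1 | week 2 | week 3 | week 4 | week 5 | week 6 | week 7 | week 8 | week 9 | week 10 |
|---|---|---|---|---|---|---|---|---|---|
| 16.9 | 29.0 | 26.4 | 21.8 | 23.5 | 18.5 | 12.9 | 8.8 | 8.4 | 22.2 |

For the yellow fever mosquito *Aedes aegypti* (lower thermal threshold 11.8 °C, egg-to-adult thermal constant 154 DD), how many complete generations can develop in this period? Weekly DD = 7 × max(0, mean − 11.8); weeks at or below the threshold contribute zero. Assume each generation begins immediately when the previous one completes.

Weekly DD (7 × max(0, T̄ − 11.8)): 35.7, 120.4, 102.2, 70.0, 81.9, 46.9, 7.7, 0.0, 0.0, 72.8.
Season total = 537.6 DD.
Complete generations = ⌊537.6 / 154⌋ = 3.

3 generations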